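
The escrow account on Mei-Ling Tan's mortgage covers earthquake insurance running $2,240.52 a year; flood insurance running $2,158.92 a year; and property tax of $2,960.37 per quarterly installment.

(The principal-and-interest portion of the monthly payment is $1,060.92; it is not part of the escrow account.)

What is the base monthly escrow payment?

Earthquake insurance: $2,240.52/yr
Flood insurance: $2,158.92/yr
Property tax: $2,960.37 × 4 = $11,841.48/yr
Total per year = $16,240.92
Monthly = $16,240.92 ÷ 12 = $1,353.41

$1,353.41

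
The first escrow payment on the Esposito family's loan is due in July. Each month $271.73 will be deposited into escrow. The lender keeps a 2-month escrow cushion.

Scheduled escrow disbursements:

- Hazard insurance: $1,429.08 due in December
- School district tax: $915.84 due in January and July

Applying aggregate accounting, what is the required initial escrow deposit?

$1,902.11

Cushion = 2 × $271.73 = $543.46
Trial balance (start $0, +$271.73 each month, − disbursements):
  Jul: +$271.73 − $915.84 → -$644.11
  Aug: +$271.73 → -$372.38
  Sep: +$271.73 → -$100.65
  Oct: +$271.73 → $171.08
  Nov: +$271.73 → $442.81
  Dec: +$271.73 − $1,429.08 → -$714.54
  Jan: +$271.73 − $915.84 → -$1,358.65
  Feb: +$271.73 → -$1,086.92
  Mar: +$271.73 → -$815.19
  Apr: +$271.73 → -$543.46
  May: +$271.73 → -$271.73
  Jun: +$271.73 → $0.00
Lowest trial balance = -$1,358.65 (Jan)
Initial deposit = cushion − low point = $543.46 − (-$1,358.65) = $1,902.11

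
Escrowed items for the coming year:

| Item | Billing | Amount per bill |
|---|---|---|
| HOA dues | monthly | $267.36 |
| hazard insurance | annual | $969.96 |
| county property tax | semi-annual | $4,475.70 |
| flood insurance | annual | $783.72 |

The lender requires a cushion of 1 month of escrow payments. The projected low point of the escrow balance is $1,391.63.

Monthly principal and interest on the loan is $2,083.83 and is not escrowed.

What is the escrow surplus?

$232.18

HOA dues = $267.36 × 12 = $3,208.32
Hazard insurance = $969.96
County property tax = $4,475.70 × 2 = $8,951.40
Flood insurance = $783.72
Yearly total = $3,208.32 + $969.96 + $8,951.40 + $783.72 = $13,913.40
Monthly = $13,913.40 / 12 = $1,159.45
Cushion = 1 × $1,159.45 = $1,159.45
Surplus = $1,391.63 − $1,159.45 = $232.18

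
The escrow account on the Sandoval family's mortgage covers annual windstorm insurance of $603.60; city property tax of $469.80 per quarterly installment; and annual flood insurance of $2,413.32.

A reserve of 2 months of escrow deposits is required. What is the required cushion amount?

Windstorm insurance — $603.60 per year
City property tax — $469.80 × 4 = $1,879.20 per year
Flood insurance — $2,413.32 per year
Annual escrow total = $4,896.12
Base monthly escrow = $4,896.12 ÷ 12 = $408.01
Required cushion = 2 × $408.01 = $816.02

$816.02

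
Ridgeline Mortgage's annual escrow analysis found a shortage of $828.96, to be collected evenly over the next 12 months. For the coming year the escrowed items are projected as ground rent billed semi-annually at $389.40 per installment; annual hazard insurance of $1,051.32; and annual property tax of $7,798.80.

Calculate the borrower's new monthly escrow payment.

Ground rent — $389.40 × 2 = $778.80 per year
Hazard insurance — $1,051.32 per year
Property tax — $7,798.80 per year
Annual escrow total = $9,628.92
Base monthly escrow = $9,628.92 / 12 = $802.41
Monthly shortage recovery: $828.96 / 12 = $69.08
Adjusted monthly = $802.41 + $69.08 = $871.49

$871.49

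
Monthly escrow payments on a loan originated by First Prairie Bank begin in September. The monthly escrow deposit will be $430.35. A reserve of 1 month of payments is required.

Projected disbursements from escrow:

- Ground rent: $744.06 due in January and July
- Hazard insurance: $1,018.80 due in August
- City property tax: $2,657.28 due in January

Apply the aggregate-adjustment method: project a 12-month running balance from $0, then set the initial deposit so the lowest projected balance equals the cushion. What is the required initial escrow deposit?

$1,679.94

Cushion = 1 × $430.35 = $430.35
Trial balance (start $0, +$430.35 each month, − disbursements):
  Sep: +$430.35 → $430.35
  Oct: +$430.35 → $860.70
  Nov: +$430.35 → $1,291.05
  Dec: +$430.35 → $1,721.40
  Jan: +$430.35 − $3,401.34 → -$1,249.59
  Feb: +$430.35 → -$819.24
  Mar: +$430.35 → -$388.89
  Apr: +$430.35 → $41.46
  May: +$430.35 → $471.81
  Jun: +$430.35 → $902.16
  Jul: +$430.35 − $744.06 → $588.45
  Aug: +$430.35 − $1,018.80 → $0.00
Lowest trial balance = -$1,249.59 (Jan)
Initial deposit = cushion − low point = $430.35 − (-$1,249.59) = $1,679.94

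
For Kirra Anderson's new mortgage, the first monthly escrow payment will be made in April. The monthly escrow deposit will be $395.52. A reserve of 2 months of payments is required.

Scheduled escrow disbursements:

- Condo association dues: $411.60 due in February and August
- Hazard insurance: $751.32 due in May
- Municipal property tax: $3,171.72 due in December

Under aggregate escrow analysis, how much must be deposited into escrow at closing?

Cushion = 2 × $395.52 = $791.04
Trial balance (start $0, +$395.52 each month, − disbursements):
  Apr: +$395.52 → $395.52
  May: +$395.52 − $751.32 → $39.72
  Jun: +$395.52 → $435.24
  Jul: +$395.52 → $830.76
  Aug: +$395.52 − $411.60 → $814.68
  Sep: +$395.52 → $1,210.20
  Oct: +$395.52 → $1,605.72
  Nov: +$395.52 → $2,001.24
  Dec: +$395.52 − $3,171.72 → -$774.96
  Jan: +$395.52 → -$379.44
  Feb: +$395.52 − $411.60 → -$395.52
  Mar: +$395.52 → $0.00
Lowest trial balance = -$774.96 (Dec)
Initial deposit = cushion − low point = $791.04 − (-$774.96) = $1,566.00

$1,566.00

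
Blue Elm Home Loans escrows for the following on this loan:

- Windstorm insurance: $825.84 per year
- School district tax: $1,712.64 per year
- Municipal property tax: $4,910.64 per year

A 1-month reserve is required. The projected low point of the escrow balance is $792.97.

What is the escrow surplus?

$172.21

Windstorm insurance: $825.84 per year
School district tax: $1,712.64 per year
Municipal property tax: $4,910.64 per year
Yearly total = $825.84 + $1,712.64 + $4,910.64 = $7,449.12
Monthly = $7,449.12 ÷ 12 = $620.76
Required cushion = 1 × $620.76 = $620.76
Excess over cushion: $792.97 − $620.76 = $172.21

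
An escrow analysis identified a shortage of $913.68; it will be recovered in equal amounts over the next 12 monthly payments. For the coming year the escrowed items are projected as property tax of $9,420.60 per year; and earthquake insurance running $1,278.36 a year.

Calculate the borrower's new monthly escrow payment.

Property tax — $9,420.60 annually
Earthquake insurance — $1,278.36 annually
Combined annual = $9,420.60 + $1,278.36 = $10,698.96
Monthly = $10,698.96 ÷ 12 = $891.58
Monthly shortage recovery: $913.68 ÷ 12 = $76.14
New monthly escrow = $891.58 + $76.14 = $967.72

$967.72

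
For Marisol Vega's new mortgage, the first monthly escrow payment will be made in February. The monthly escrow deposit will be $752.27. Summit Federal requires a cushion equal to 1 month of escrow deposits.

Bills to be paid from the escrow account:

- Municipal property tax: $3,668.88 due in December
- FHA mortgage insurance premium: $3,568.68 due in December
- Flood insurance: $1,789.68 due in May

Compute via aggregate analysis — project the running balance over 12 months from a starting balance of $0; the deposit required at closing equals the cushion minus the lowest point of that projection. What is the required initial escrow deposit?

Cushion = 1 × $752.27 = $752.27
Trial balance (start $0, +$752.27 each month, − disbursements):
  Feb: +$752.27 → $752.27
  Mar: +$752.27 → $1,504.54
  Apr: +$752.27 → $2,256.81
  May: +$752.27 − $1,789.68 → $1,219.40
  Jun: +$752.27 → $1,971.67
  Jul: +$752.27 → $2,723.94
  Aug: +$752.27 → $3,476.21
  Sep: +$752.27 → $4,228.48
  Oct: +$752.27 → $4,980.75
  Nov: +$752.27 → $5,733.02
  Dec: +$752.27 − $7,237.56 → -$752.27
  Jan: +$752.27 → $0.00
Lowest trial balance = -$752.27 (Dec)
Initial deposit = cushion − low point = $752.27 − (-$752.27) = $1,504.54

$1,504.54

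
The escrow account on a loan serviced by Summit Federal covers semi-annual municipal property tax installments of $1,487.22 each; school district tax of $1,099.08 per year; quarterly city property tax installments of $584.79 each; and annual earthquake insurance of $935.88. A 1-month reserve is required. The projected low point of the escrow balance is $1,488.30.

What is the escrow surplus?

$875.92

Municipal property tax — $1,487.22 × 2 = $2,974.44
School district tax — $1,099.08
City property tax — $584.79 × 4 = $2,339.16
Earthquake insurance — $935.88
Annual escrow total = $2,974.44 + $1,099.08 + $2,339.16 + $935.88 = $7,348.56
Per month = $7,348.56 ÷ 12 = $612.38
Required cushion = 1 × $612.38 = $612.38
Excess over cushion: $1,488.30 − $612.38 = $875.92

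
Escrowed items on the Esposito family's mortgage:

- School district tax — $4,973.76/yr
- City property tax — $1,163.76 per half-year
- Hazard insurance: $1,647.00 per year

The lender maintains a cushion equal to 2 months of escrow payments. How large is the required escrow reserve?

School district tax = $4,973.76
City property tax = $1,163.76 × 2 = $2,327.52
Hazard insurance = $1,647.00
Total per year = $8,948.28
Per month = $8,948.28 ÷ 12 = $745.69
Reserve = 2 × $745.69 = $1,491.38

$1,491.38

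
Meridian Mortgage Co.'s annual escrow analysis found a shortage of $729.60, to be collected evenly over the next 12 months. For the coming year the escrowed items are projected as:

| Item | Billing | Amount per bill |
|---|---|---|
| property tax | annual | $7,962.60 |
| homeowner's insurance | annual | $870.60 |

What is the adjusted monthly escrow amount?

$796.90

Property tax: $7,962.60
Homeowner's insurance: $870.60
Annual escrow total = $8,833.20
Monthly = $8,833.20 ÷ 12 = $736.10
Monthly shortage recovery: $729.60 ÷ 12 = $60.80
New monthly escrow = $736.10 + $60.80 = $796.90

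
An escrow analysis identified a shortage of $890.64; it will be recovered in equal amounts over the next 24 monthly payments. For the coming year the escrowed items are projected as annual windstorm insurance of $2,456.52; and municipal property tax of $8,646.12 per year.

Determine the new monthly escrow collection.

$962.33

Windstorm insurance = $2,456.52 annually
Municipal property tax = $8,646.12 annually
Annual escrow total = $11,102.64
Monthly = $11,102.64 ÷ 12 = $925.22
Shortage spread = $890.64 ÷ 24 = $37.11/mo
Adjusted monthly = $925.22 + $37.11 = $962.33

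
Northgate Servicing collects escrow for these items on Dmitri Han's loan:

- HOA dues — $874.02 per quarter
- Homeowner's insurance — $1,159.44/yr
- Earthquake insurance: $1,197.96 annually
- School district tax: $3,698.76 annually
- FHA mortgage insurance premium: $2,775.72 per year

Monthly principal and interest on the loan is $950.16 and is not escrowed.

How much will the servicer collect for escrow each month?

$1,027.33

HOA dues — $874.02 × 4 = $3,496.08/yr
Homeowner's insurance — $1,159.44/yr
Earthquake insurance — $1,197.96/yr
School district tax — $3,698.76/yr
FHA mortgage insurance premium — $2,775.72/yr
Yearly total = $3,496.08 + $1,159.44 + $1,197.96 + $3,698.76 + $2,775.72 = $12,327.96
Per month = $12,327.96 ÷ 12 = $1,027.33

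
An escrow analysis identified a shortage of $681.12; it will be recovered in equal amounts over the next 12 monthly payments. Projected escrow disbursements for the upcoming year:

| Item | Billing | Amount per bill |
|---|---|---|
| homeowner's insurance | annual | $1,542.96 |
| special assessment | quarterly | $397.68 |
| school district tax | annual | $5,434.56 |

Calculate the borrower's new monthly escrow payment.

$770.78

Homeowner's insurance = $1,542.96 annually
Special assessment = $397.68 × 4 = $1,590.72 annually
School district tax = $5,434.56 annually
Annual escrow total = $1,542.96 + $1,590.72 + $5,434.56 = $8,568.24
Monthly = $8,568.24 / 12 = $714.02
Shortage spread = $681.12 / 12 = $56.76/mo
Adjusted monthly = $714.02 + $56.76 = $770.78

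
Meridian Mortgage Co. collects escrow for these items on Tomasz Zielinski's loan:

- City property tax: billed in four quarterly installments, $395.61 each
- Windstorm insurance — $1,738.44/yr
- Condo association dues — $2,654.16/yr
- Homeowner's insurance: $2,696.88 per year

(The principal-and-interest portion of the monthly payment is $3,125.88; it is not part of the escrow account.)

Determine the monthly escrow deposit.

City property tax — $395.61 × 4 = $1,582.44 annually
Windstorm insurance — $1,738.44 annually
Condo association dues — $2,654.16 annually
Homeowner's insurance — $2,696.88 annually
Total per year = $8,671.92
Monthly escrow = $8,671.92 / 12 = $722.66

$722.66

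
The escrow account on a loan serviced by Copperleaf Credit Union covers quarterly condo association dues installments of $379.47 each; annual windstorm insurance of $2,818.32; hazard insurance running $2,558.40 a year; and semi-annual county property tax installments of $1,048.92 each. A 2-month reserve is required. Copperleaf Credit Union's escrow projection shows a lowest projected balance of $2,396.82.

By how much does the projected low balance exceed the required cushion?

$898.08

Condo association dues: $379.47 × 4 = $1,517.88 per year
Windstorm insurance: $2,818.32 per year
Hazard insurance: $2,558.40 per year
County property tax: $1,048.92 × 2 = $2,097.84 per year
Annual escrow total = $1,517.88 + $2,818.32 + $2,558.40 + $2,097.84 = $8,992.44
Monthly escrow = $8,992.44 / 12 = $749.37
Cushion = 2 × $749.37 = $1,498.74
Excess over cushion: $2,396.82 − $1,498.74 = $898.08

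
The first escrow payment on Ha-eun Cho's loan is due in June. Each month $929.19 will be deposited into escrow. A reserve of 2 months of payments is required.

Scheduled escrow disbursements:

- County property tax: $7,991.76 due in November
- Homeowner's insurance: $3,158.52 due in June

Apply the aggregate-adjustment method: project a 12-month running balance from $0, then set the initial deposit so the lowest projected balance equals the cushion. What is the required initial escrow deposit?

$7,433.52

Cushion = 2 × $929.19 = $1,858.38
Trial balance (start $0, +$929.19 each month, − disbursements):
  Jun: +$929.19 − $3,158.52 → -$2,229.33
  Jul: +$929.19 → -$1,300.14
  Aug: +$929.19 → -$370.95
  Sep: +$929.19 → $558.24
  Oct: +$929.19 → $1,487.43
  Nov: +$929.19 − $7,991.76 → -$5,575.14
  Dec: +$929.19 → -$4,645.95
  Jan: +$929.19 → -$3,716.76
  Feb: +$929.19 → -$2,787.57
  Mar: +$929.19 → -$1,858.38
  Apr: +$929.19 → -$929.19
  May: +$929.19 → $0.00
Lowest trial balance = -$5,575.14 (Nov)
Initial deposit = cushion − low point = $1,858.38 − (-$5,575.14) = $7,433.52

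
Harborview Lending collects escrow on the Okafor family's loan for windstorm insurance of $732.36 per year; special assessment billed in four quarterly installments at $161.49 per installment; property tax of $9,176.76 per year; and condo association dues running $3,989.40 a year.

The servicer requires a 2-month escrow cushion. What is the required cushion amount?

$2,424.08

Windstorm insurance = $732.36 per year
Special assessment = $161.49 × 4 = $645.96 per year
Property tax = $9,176.76 per year
Condo association dues = $3,989.40 per year
Yearly total = $732.36 + $645.96 + $9,176.76 + $3,989.40 = $14,544.48
Monthly = $14,544.48 / 12 = $1,212.04
Cushion = 2 × $1,212.04 = $2,424.08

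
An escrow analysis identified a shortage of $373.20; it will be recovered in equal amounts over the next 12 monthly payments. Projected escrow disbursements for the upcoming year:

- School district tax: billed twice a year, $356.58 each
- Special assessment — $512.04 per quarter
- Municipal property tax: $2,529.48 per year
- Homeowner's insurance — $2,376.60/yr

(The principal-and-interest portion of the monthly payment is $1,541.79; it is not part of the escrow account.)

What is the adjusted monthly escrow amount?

School district tax — $356.58 × 2 = $713.16 annually
Special assessment — $512.04 × 4 = $2,048.16 annually
Municipal property tax — $2,529.48 annually
Homeowner's insurance — $2,376.60 annually
Total per year = $713.16 + $2,048.16 + $2,529.48 + $2,376.60 = $7,667.40
Monthly escrow = $7,667.40 / 12 = $638.95
Monthly shortage recovery: $373.20 / 12 = $31.10
New monthly escrow = $638.95 + $31.10 = $670.05

$670.05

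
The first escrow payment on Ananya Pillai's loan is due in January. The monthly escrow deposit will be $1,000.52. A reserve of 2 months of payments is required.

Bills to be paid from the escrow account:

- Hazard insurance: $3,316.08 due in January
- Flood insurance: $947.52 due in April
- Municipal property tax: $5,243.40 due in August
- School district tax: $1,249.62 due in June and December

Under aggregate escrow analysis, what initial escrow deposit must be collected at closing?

Cushion = 2 × $1,000.52 = $2,001.04
Trial balance (start $0, +$1,000.52 each month, − disbursements):
  Jan: +$1,000.52 − $3,316.08 → -$2,315.56
  Feb: +$1,000.52 → -$1,315.04
  Mar: +$1,000.52 → -$314.52
  Apr: +$1,000.52 − $947.52 → -$261.52
  May: +$1,000.52 → $739.00
  Jun: +$1,000.52 − $1,249.62 → $489.90
  Jul: +$1,000.52 → $1,490.42
  Aug: +$1,000.52 − $5,243.40 → -$2,752.46
  Sep: +$1,000.52 → -$1,751.94
  Oct: +$1,000.52 → -$751.42
  Nov: +$1,000.52 → $249.10
  Dec: +$1,000.52 − $1,249.62 → $0.00
Lowest trial balance = -$2,752.46 (Aug)
Initial deposit = cushion − low point = $2,001.04 − (-$2,752.46) = $4,753.50

$4,753.50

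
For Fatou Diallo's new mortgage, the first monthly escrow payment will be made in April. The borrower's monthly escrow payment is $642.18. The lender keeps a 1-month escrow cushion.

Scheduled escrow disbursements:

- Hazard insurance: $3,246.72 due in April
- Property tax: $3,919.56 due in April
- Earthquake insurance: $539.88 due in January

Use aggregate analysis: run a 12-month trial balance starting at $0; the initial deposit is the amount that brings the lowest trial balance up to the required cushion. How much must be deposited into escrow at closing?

$7,166.28

Cushion = 1 × $642.18 = $642.18
Trial balance (start $0, +$642.18 each month, − disbursements):
  Apr: +$642.18 − $7,166.28 → -$6,524.10
  May: +$642.18 → -$5,881.92
  Jun: +$642.18 → -$5,239.74
  Jul: +$642.18 → -$4,597.56
  Aug: +$642.18 → -$3,955.38
  Sep: +$642.18 → -$3,313.20
  Oct: +$642.18 → -$2,671.02
  Nov: +$642.18 → -$2,028.84
  Dec: +$642.18 → -$1,386.66
  Jan: +$642.18 − $539.88 → -$1,284.36
  Feb: +$642.18 → -$642.18
  Mar: +$642.18 → $0.00
Lowest trial balance = -$6,524.10 (Apr)
Initial deposit = cushion − low point = $642.18 − (-$6,524.10) = $7,166.28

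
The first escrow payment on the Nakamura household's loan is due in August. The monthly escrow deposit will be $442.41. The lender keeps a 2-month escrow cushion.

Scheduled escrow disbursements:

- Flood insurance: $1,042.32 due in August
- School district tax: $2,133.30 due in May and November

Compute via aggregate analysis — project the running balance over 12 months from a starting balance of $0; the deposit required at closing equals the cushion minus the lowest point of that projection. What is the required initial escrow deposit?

Cushion = 2 × $442.41 = $884.82
Trial balance (start $0, +$442.41 each month, − disbursements):
  Aug: +$442.41 − $1,042.32 → -$599.91
  Sep: +$442.41 → -$157.50
  Oct: +$442.41 → $284.91
  Nov: +$442.41 − $2,133.30 → -$1,405.98
  Dec: +$442.41 → -$963.57
  Jan: +$442.41 → -$521.16
  Feb: +$442.41 → -$78.75
  Mar: +$442.41 → $363.66
  Apr: +$442.41 → $806.07
  May: +$442.41 − $2,133.30 → -$884.82
  Jun: +$442.41 → -$442.41
  Jul: +$442.41 → $0.00
Lowest trial balance = -$1,405.98 (Nov)
Initial deposit = cushion − low point = $884.82 − (-$1,405.98) = $2,290.80

$2,290.80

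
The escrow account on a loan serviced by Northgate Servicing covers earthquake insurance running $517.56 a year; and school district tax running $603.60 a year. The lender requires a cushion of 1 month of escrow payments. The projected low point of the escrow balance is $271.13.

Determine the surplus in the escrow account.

$177.70

Earthquake insurance — $517.56
School district tax — $603.60
Combined annual = $517.56 + $603.60 = $1,121.16
Monthly = $1,121.16 / 12 = $93.43
Required cushion = 1 × $93.43 = $93.43
Excess over cushion: $271.13 − $93.43 = $177.70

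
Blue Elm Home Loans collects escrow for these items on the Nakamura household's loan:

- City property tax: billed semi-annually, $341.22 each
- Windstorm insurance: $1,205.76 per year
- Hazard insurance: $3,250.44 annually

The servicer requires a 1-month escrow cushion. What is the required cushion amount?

$428.22

City property tax — $341.22 × 2 = $682.44
Windstorm insurance — $1,205.76
Hazard insurance — $3,250.44
Total annual escrow = $5,138.64
Per month = $5,138.64 / 12 = $428.22
Cushion = 1 × $428.22 = $428.22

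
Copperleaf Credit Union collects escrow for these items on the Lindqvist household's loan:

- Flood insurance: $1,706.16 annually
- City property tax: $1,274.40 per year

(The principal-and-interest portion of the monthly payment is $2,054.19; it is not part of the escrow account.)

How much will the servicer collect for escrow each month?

Flood insurance — $1,706.16 annually
City property tax — $1,274.40 annually
Total per year = $2,980.56
Monthly = $2,980.56 / 12 = $248.38

$248.38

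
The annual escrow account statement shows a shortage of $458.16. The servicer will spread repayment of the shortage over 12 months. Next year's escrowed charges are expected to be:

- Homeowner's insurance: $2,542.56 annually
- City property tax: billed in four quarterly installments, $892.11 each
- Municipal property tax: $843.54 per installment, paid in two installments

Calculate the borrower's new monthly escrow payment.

Homeowner's insurance — $2,542.56 per year
City property tax — $892.11 × 4 = $3,568.44 per year
Municipal property tax — $843.54 × 2 = $1,687.08 per year
Total annual escrow = $2,542.56 + $3,568.44 + $1,687.08 = $7,798.08
Base monthly escrow = $7,798.08 ÷ 12 = $649.84
Shortage spread = $458.16 / 12 = $38.18/mo
Adjusted monthly = $649.84 + $38.18 = $688.02

$688.02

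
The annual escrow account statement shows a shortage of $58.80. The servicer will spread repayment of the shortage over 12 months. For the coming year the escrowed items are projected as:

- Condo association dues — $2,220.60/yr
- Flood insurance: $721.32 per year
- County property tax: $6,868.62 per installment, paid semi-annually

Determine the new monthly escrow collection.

Condo association dues — $2,220.60 per year
Flood insurance — $721.32 per year
County property tax — $6,868.62 × 2 = $13,737.24 per year
Total annual escrow = $16,679.16
Per month = $16,679.16 ÷ 12 = $1,389.93
Shortage spread = $58.80 / 12 = $4.90/mo
New monthly escrow = $1,389.93 + $4.90 = $1,394.83

$1,394.83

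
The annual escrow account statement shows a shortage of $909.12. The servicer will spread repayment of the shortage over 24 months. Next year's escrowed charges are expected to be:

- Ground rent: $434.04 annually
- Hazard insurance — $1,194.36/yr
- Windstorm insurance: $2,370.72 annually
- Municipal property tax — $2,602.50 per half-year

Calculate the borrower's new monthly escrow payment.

Ground rent: $434.04
Hazard insurance: $1,194.36
Windstorm insurance: $2,370.72
Municipal property tax: $2,602.50 × 2 = $5,205.00
Annual escrow total = $434.04 + $1,194.36 + $2,370.72 + $5,205.00 = $9,204.12
Per month = $9,204.12 / 12 = $767.01
Shortage per month = $909.12 ÷ 24 = $37.88
Adjusted monthly = $767.01 + $37.88 = $804.89

$804.89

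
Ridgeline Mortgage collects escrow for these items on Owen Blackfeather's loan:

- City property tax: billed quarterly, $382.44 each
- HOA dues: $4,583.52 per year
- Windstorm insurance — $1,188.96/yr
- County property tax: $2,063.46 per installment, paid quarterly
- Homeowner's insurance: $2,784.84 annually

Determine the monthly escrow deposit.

$1,528.41

City property tax = $382.44 × 4 = $1,529.76 per year
HOA dues = $4,583.52 per year
Windstorm insurance = $1,188.96 per year
County property tax = $2,063.46 × 4 = $8,253.84 per year
Homeowner's insurance = $2,784.84 per year
Total annual escrow = $1,529.76 + $4,583.52 + $1,188.96 + $8,253.84 + $2,784.84 = $18,340.92
Monthly escrow = $18,340.92 ÷ 12 = $1,528.41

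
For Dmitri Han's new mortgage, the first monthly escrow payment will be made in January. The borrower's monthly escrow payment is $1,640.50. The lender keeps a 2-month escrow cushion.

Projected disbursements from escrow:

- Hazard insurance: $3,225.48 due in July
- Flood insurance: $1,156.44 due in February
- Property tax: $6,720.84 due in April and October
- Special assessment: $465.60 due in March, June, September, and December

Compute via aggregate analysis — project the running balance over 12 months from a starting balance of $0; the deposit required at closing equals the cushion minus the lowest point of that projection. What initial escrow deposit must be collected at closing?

Cushion = 2 × $1,640.50 = $3,281.00
Trial balance (start $0, +$1,640.50 each month, − disbursements):
  Jan: +$1,640.50 → $1,640.50
  Feb: +$1,640.50 − $1,156.44 → $2,124.56
  Mar: +$1,640.50 − $465.60 → $3,299.46
  Apr: +$1,640.50 − $6,720.84 → -$1,780.88
  May: +$1,640.50 → -$140.38
  Jun: +$1,640.50 − $465.60 → $1,034.52
  Jul: +$1,640.50 − $3,225.48 → -$550.46
  Aug: +$1,640.50 → $1,090.04
  Sep: +$1,640.50 − $465.60 → $2,264.94
  Oct: +$1,640.50 − $6,720.84 → -$2,815.40
  Nov: +$1,640.50 → -$1,174.90
  Dec: +$1,640.50 − $465.60 → $0.00
Lowest trial balance = -$2,815.40 (Oct)
Initial deposit = cushion − low point = $3,281.00 − (-$2,815.40) = $6,096.40

$6,096.40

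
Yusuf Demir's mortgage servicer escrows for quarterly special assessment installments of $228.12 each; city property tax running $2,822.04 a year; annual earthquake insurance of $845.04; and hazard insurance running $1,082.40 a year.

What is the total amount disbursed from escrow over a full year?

Special assessment = $228.12 × 4 = $912.48 per year
City property tax = $2,822.04 per year
Earthquake insurance = $845.04 per year
Hazard insurance = $1,082.40 per year
Total per year = $5,661.96

$5,661.96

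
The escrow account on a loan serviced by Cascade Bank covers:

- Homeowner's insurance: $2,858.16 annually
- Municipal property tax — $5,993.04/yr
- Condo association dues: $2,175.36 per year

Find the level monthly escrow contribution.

$918.88

Homeowner's insurance = $2,858.16
Municipal property tax = $5,993.04
Condo association dues = $2,175.36
Yearly total = $2,858.16 + $5,993.04 + $2,175.36 = $11,026.56
Monthly = $11,026.56 / 12 = $918.88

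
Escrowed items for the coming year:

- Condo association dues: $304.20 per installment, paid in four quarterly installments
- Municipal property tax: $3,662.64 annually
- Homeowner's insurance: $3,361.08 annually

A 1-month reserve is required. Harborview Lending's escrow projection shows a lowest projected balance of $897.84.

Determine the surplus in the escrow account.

Condo association dues: $304.20 × 4 = $1,216.80/yr
Municipal property tax: $3,662.64/yr
Homeowner's insurance: $3,361.08/yr
Yearly total = $1,216.80 + $3,662.64 + $3,361.08 = $8,240.52
Monthly escrow = $8,240.52 / 12 = $686.71
Required cushion = 1 × $686.71 = $686.71
Surplus = $897.84 − $686.71 = $211.13

$211.13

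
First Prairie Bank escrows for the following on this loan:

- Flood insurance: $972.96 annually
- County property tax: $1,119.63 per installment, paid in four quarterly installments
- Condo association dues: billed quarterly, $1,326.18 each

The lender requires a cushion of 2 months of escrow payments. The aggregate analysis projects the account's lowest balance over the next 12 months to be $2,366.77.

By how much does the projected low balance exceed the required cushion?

Flood insurance: $972.96 per year
County property tax: $1,119.63 × 4 = $4,478.52 per year
Condo association dues: $1,326.18 × 4 = $5,304.72 per year
Annual escrow total = $972.96 + $4,478.52 + $5,304.72 = $10,756.20
Monthly = $10,756.20 / 12 = $896.35
Cushion = 2 × $896.35 = $1,792.70
Surplus = $2,366.77 − $1,792.70 = $574.07

$574.07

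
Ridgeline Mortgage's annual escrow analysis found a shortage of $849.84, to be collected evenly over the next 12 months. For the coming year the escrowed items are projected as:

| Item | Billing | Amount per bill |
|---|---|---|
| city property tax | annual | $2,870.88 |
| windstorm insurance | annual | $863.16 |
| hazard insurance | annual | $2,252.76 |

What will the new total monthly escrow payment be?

$569.72

City property tax: $2,870.88 annually
Windstorm insurance: $863.16 annually
Hazard insurance: $2,252.76 annually
Yearly total = $2,870.88 + $863.16 + $2,252.76 = $5,986.80
Per month = $5,986.80 / 12 = $498.90
Shortage per month = $849.84 ÷ 12 = $70.82
Adjusted monthly = $498.90 + $70.82 = $569.72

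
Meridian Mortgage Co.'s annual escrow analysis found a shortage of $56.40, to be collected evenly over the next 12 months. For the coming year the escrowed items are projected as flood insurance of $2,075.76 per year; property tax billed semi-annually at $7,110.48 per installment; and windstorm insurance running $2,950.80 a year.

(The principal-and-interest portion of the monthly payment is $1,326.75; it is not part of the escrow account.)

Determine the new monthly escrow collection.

Flood insurance = $2,075.76 annually
Property tax = $7,110.48 × 2 = $14,220.96 annually
Windstorm insurance = $2,950.80 annually
Combined annual = $19,247.52
Monthly escrow = $19,247.52 ÷ 12 = $1,603.96
Monthly shortage recovery: $56.40 ÷ 12 = $4.70
Adjusted monthly = $1,603.96 + $4.70 = $1,608.66

$1,608.66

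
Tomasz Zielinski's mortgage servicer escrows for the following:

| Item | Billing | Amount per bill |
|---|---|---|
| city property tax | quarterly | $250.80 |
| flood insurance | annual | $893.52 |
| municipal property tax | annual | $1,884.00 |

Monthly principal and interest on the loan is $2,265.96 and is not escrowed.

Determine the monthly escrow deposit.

City property tax = $250.80 × 4 = $1,003.20 per year
Flood insurance = $893.52 per year
Municipal property tax = $1,884.00 per year
Total per year = $1,003.20 + $893.52 + $1,884.00 = $3,780.72
Per month = $3,780.72 ÷ 12 = $315.06

$315.06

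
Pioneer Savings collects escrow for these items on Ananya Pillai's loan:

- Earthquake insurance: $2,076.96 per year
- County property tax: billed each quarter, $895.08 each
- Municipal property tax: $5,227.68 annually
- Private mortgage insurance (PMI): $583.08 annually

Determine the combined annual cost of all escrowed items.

Earthquake insurance = $2,076.96 per year
County property tax = $895.08 × 4 = $3,580.32 per year
Municipal property tax = $5,227.68 per year
Private mortgage insurance (PMI) = $583.08 per year
Combined annual = $11,468.04

$11,468.04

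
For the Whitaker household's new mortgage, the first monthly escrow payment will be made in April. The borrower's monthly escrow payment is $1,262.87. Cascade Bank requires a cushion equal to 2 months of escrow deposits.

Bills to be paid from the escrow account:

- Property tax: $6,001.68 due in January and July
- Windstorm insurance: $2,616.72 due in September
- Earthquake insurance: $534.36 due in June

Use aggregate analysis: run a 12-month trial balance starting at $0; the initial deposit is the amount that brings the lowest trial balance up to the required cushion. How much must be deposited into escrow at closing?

$5,051.48

Cushion = 2 × $1,262.87 = $2,525.74
Trial balance (start $0, +$1,262.87 each month, − disbursements):
  Apr: +$1,262.87 → $1,262.87
  May: +$1,262.87 → $2,525.74
  Jun: +$1,262.87 − $534.36 → $3,254.25
  Jul: +$1,262.87 − $6,001.68 → -$1,484.56
  Aug: +$1,262.87 → -$221.69
  Sep: +$1,262.87 − $2,616.72 → -$1,575.54
  Oct: +$1,262.87 → -$312.67
  Nov: +$1,262.87 → $950.20
  Dec: +$1,262.87 → $2,213.07
  Jan: +$1,262.87 − $6,001.68 → -$2,525.74
  Feb: +$1,262.87 → -$1,262.87
  Mar: +$1,262.87 → $0.00
Lowest trial balance = -$2,525.74 (Jan)
Initial deposit = cushion − low point = $2,525.74 − (-$2,525.74) = $5,051.48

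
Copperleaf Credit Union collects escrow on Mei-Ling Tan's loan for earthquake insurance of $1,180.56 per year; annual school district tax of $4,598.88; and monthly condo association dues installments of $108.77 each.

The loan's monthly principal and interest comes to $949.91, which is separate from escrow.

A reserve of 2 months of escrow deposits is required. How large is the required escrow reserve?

$1,180.78

Earthquake insurance = $1,180.56/yr
School district tax = $4,598.88/yr
Condo association dues = $108.77 × 12 = $1,305.24/yr
Annual escrow total = $7,084.68
Per month = $7,084.68 ÷ 12 = $590.39
Reserve = 2 × $590.39 = $1,180.78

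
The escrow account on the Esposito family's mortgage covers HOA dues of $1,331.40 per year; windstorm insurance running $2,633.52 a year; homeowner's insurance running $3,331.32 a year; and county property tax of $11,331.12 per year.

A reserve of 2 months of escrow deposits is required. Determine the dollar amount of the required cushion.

$3,104.56

HOA dues — $1,331.40
Windstorm insurance — $2,633.52
Homeowner's insurance — $3,331.32
County property tax — $11,331.12
Annual escrow total = $18,627.36
Monthly escrow = $18,627.36 ÷ 12 = $1,552.28
Reserve = 2 × $1,552.28 = $3,104.56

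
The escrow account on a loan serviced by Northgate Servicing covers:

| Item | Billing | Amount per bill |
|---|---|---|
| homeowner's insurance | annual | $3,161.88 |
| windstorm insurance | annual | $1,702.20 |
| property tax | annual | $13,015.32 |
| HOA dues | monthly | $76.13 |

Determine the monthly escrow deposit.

Homeowner's insurance: $3,161.88 per year
Windstorm insurance: $1,702.20 per year
Property tax: $13,015.32 per year
HOA dues: $76.13 × 12 = $913.56 per year
Total annual escrow = $18,792.96
Per month = $18,792.96 / 12 = $1,566.08

$1,566.08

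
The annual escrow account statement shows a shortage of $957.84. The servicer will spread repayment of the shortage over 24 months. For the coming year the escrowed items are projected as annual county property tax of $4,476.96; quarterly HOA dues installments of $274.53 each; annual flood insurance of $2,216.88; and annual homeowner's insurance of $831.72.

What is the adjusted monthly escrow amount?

County property tax — $4,476.96
HOA dues — $274.53 × 4 = $1,098.12
Flood insurance — $2,216.88
Homeowner's insurance — $831.72
Yearly total = $4,476.96 + $1,098.12 + $2,216.88 + $831.72 = $8,623.68
Base monthly escrow = $8,623.68 ÷ 12 = $718.64
Shortage per month = $957.84 / 24 = $39.91
New monthly escrow = $718.64 + $39.91 = $758.55

$758.55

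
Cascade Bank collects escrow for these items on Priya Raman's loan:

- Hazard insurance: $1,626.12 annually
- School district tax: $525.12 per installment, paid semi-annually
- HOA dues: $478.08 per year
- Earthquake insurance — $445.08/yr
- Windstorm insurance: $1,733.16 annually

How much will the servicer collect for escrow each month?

$444.39

Hazard insurance = $1,626.12
School district tax = $525.12 × 2 = $1,050.24
HOA dues = $478.08
Earthquake insurance = $445.08
Windstorm insurance = $1,733.16
Combined annual = $1,626.12 + $1,050.24 + $478.08 + $445.08 + $1,733.16 = $5,332.68
Monthly = $5,332.68 ÷ 12 = $444.39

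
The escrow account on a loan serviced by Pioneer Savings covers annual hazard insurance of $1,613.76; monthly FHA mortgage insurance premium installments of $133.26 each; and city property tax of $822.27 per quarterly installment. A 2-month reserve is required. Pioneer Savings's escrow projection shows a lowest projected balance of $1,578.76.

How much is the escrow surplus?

$495.10

Hazard insurance — $1,613.76
FHA mortgage insurance premium — $133.26 × 12 = $1,599.12
City property tax — $822.27 × 4 = $3,289.08
Yearly total = $1,613.76 + $1,599.12 + $3,289.08 = $6,501.96
Monthly escrow = $6,501.96 / 12 = $541.83
Required reserve = 2 × $541.83 = $1,083.66
Surplus = $1,578.76 − $1,083.66 = $495.10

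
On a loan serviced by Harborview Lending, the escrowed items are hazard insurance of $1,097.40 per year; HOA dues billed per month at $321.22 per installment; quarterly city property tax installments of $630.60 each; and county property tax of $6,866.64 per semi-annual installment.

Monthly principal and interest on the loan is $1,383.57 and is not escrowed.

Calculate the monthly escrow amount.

Hazard insurance = $1,097.40/yr
HOA dues = $321.22 × 12 = $3,854.64/yr
City property tax = $630.60 × 4 = $2,522.40/yr
County property tax = $6,866.64 × 2 = $13,733.28/yr
Total per year = $1,097.40 + $3,854.64 + $2,522.40 + $13,733.28 = $21,207.72
Monthly escrow = $21,207.72 ÷ 12 = $1,767.31

$1,767.31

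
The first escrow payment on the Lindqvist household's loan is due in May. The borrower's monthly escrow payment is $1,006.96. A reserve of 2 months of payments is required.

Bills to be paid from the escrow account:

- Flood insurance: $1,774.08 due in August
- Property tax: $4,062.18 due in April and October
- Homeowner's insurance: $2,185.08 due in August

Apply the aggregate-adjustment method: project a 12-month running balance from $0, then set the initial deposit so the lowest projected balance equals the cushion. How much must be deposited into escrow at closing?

Cushion = 2 × $1,006.96 = $2,013.92
Trial balance (start $0, +$1,006.96 each month, − disbursements):
  May: +$1,006.96 → $1,006.96
  Jun: +$1,006.96 → $2,013.92
  Jul: +$1,006.96 → $3,020.88
  Aug: +$1,006.96 − $3,959.16 → $68.68
  Sep: +$1,006.96 → $1,075.64
  Oct: +$1,006.96 − $4,062.18 → -$1,979.58
  Nov: +$1,006.96 → -$972.62
  Dec: +$1,006.96 → $34.34
  Jan: +$1,006.96 → $1,041.30
  Feb: +$1,006.96 → $2,048.26
  Mar: +$1,006.96 → $3,055.22
  Apr: +$1,006.96 − $4,062.18 → $0.00
Lowest trial balance = -$1,979.58 (Oct)
Initial deposit = cushion − low point = $2,013.92 − (-$1,979.58) = $3,993.50

$3,993.50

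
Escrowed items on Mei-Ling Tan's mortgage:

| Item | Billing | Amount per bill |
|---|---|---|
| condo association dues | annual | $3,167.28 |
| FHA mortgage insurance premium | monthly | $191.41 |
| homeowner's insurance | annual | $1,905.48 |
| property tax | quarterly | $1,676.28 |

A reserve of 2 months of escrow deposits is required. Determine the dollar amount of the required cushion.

Condo association dues: $3,167.28/yr
FHA mortgage insurance premium: $191.41 × 12 = $2,296.92/yr
Homeowner's insurance: $1,905.48/yr
Property tax: $1,676.28 × 4 = $6,705.12/yr
Yearly total = $14,074.80
Base monthly escrow = $14,074.80 / 12 = $1,172.90
Reserve = 2 × $1,172.90 = $2,345.80

$2,345.80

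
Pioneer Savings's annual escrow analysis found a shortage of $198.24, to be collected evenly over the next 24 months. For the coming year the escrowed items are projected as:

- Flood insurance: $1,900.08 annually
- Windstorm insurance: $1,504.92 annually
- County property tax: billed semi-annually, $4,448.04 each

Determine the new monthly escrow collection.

$1,033.35

Flood insurance: $1,900.08 annually
Windstorm insurance: $1,504.92 annually
County property tax: $4,448.04 × 2 = $8,896.08 annually
Total annual escrow = $12,301.08
Monthly escrow = $12,301.08 ÷ 12 = $1,025.09
Monthly shortage recovery: $198.24 ÷ 24 = $8.26
New monthly escrow = $1,025.09 + $8.26 = $1,033.35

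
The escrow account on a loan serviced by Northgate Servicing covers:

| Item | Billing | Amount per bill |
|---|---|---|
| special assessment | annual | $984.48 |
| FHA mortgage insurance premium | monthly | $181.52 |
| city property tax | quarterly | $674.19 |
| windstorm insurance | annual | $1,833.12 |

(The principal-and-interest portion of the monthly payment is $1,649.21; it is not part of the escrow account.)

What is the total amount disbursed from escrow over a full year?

$7,692.60

Special assessment = $984.48
FHA mortgage insurance premium = $181.52 × 12 = $2,178.24
City property tax = $674.19 × 4 = $2,696.76
Windstorm insurance = $1,833.12
Yearly total = $984.48 + $2,178.24 + $2,696.76 + $1,833.12 = $7,692.60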